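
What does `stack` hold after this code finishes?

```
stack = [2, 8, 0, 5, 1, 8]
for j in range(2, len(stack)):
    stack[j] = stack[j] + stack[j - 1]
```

j=2: stack[2] = 0+8 = 8 → [2, 8, 8, 5, 1, 8]
j=3: stack[3] = 5+8 = 13 → [2, 8, 8, 13, 1, 8]
j=4: stack[4] = 1+13 = 14 → [2, 8, 8, 13, 14, 8]
j=5: stack[5] = 8+14 = 22 → [2, 8, 8, 13, 14, 22]

[2, 8, 8, 13, 14, 22]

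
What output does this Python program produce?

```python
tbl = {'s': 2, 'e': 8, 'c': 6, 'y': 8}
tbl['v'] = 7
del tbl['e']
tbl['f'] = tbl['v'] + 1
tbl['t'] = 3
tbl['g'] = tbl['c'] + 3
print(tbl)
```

{'s': 2, 'c': 6, 'y': 8, 'v': 7, 'f': 8, 't': 3, 'g': 9}

tbl['v'] = 7 → {'s': 2, 'e': 8, 'c': 6, 'y': 8, 'v': 7}
del 'e' → {'s': 2, 'c': 6, 'y': 8, 'v': 7}
tbl['f'] = tbl['v']+1 = 8 → {'s': 2, 'c': 6, 'y': 8, 'v': 7, 'f': 8}
tbl['t'] = 3 → {'s': 2, 'c': 6, 'y': 8, 'v': 7, 'f': 8, 't': 3}
tbl['g'] = tbl['c']+3 = 9 → {'s': 2, 'c': 6, 'y': 8, 'v': 7, 'f': 8, 't': 3, 'g': 9}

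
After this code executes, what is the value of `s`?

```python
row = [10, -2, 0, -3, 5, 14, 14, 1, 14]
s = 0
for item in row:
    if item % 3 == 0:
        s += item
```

-3

item=10: not %3==0
item=-2: not %3==0
item=0: %3==0, s = 0+0 = 0
item=-3: %3==0, s = 0+(-3) = -3
item=5: not %3==0
item=14: not %3==0
item=14: not %3==0
item=1: not %3==0
item=14: not %3==0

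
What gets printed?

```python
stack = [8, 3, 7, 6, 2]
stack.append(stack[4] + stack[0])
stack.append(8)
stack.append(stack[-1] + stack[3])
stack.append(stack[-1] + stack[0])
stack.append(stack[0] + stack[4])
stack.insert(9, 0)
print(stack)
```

append stack[4]+stack[0] = 2+8 = 10 → [8, 3, 7, 6, 2, 10]
append 8 → [8, 3, 7, 6, 2, 10, 8]
append stack[-1]+stack[3] = 8+6 = 14 → [8, 3, 7, 6, 2, 10, 8, 14]
append stack[-1]+stack[0] = 14+8 = 22 → [8, 3, 7, 6, 2, 10, 8, 14, 22]
append stack[0]+stack[4] = 8+2 = 10 → [8, 3, 7, 6, 2, 10, 8, 14, 22, 10]
insert 0 at 9 → [8, 3, 7, 6, 2, 10, 8, 14, 22, 0, 10]

[8, 3, 7, 6, 2, 10, 8, 14, 22, 0, 10]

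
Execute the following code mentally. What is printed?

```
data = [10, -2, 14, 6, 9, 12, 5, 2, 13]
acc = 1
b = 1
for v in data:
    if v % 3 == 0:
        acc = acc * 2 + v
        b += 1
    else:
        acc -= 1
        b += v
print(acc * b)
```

v=10: not %3==0, acc = 1-1 = 0; b=11
v=-2: not %3==0, acc = 0-1 = -1; b=9
v=14: not %3==0, acc = (-1)-1 = -2; b=23
v=6: %3==0, acc = (-2)*2+6 = 2; b=24
v=9: %3==0, acc = 2*2+9 = 13; b=25
v=12: %3==0, acc = 13*2+12 = 38; b=26
v=5: not %3==0, acc = 38-1 = 37; b=31
v=2: not %3==0, acc = 37-1 = 36; b=33
v=13: not %3==0, acc = 36-1 = 35; b=46
acc*b = 35*46 = 1610

1610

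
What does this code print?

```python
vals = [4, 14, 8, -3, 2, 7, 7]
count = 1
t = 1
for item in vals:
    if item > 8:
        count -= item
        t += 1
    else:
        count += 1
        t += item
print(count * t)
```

item=4: not >8, count = 1+1 = 2; t=5
item=14: >8, count = 2-14 = -12; t=6
item=8: not >8, count = (-12)+1 = -11; t=14
item=-3: not >8, count = (-11)+1 = -10; t=11
item=2: not >8, count = (-10)+1 = -9; t=13
item=7: not >8, count = (-9)+1 = -8; t=20
item=7: not >8, count = (-8)+1 = -7; t=27
count*t = (-7)*27 = -189

-189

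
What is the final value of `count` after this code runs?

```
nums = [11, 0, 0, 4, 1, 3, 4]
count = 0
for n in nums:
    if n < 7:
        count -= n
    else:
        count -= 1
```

n=11: not <7, count = 0-1 = -1
n=0: <7, count = (-1)-0 = -1
n=0: <7, count = (-1)-0 = -1
n=4: <7, count = (-1)-4 = -5
n=1: <7, count = (-5)-1 = -6
n=3: <7, count = (-6)-3 = -9
n=4: <7, count = (-9)-4 = -13

-13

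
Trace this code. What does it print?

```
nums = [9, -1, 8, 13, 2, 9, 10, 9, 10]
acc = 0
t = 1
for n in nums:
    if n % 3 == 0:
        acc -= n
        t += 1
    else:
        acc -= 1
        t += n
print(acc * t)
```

n=9: %3==0, acc = 0-9 = -9; t=2
n=-1: not %3==0, acc = (-9)-1 = -10; t=1
n=8: not %3==0, acc = (-10)-1 = -11; t=9
n=13: not %3==0, acc = (-11)-1 = -12; t=22
n=2: not %3==0, acc = (-12)-1 = -13; t=24
n=9: %3==0, acc = (-13)-9 = -22; t=25
n=10: not %3==0, acc = (-22)-1 = -23; t=35
n=9: %3==0, acc = (-23)-9 = -32; t=36
n=10: not %3==0, acc = (-32)-1 = -33; t=46
acc*t = (-33)*46 = -1518

-1518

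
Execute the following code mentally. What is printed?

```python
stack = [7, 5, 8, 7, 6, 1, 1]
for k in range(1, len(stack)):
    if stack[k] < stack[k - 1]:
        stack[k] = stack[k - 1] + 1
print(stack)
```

k=1: 5<7, stack[1] = 7+1 = 8 → [7, 8, 8, 7, 6, 1, 1]
k=2: 8>=8, unchanged → [7, 8, 8, 7, 6, 1, 1]
k=3: 7<8, stack[3] = 8+1 = 9 → [7, 8, 8, 9, 6, 1, 1]
k=4: 6<9, stack[4] = 9+1 = 10 → [7, 8, 8, 9, 10, 1, 1]
k=5: 1<10, stack[5] = 10+1 = 11 → [7, 8, 8, 9, 10, 11, 1]
k=6: 1<11, stack[6] = 11+1 = 12 → [7, 8, 8, 9, 10, 11, 12]

[7, 8, 8, 9, 10, 11, 12]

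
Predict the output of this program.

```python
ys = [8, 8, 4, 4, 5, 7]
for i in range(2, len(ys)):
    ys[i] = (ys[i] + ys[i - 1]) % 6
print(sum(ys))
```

27

i=2: ys[2] = (4+8)%6 = 0 → [8, 8, 0, 4, 5, 7]
i=3: ys[3] = (4+0)%6 = 4 → [8, 8, 0, 4, 5, 7]
i=4: ys[4] = (5+4)%6 = 3 → [8, 8, 0, 4, 3, 7]
i=5: ys[5] = (7+3)%6 = 4 → [8, 8, 0, 4, 3, 4]
sum = 27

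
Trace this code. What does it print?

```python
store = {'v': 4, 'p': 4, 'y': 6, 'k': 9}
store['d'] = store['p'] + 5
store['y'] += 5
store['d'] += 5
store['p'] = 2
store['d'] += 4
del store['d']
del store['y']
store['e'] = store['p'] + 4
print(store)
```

{'v': 4, 'p': 2, 'k': 9, 'e': 6}

store['d'] = store['p']+5 = 9 → {'v': 4, 'p': 4, 'y': 6, 'k': 9, 'd': 9}
store['y'] = 6+5 = 11 → {'v': 4, 'p': 4, 'y': 11, 'k': 9, 'd': 9}
store['d'] = 9+5 = 14 → {'v': 4, 'p': 4, 'y': 11, 'k': 9, 'd': 14}
store['p'] = 2 → {'v': 4, 'p': 2, 'y': 11, 'k': 9, 'd': 14}
store['d'] = 14+4 = 18 → {'v': 4, 'p': 2, 'y': 11, 'k': 9, 'd': 18}
del 'd' → {'v': 4, 'p': 2, 'y': 11, 'k': 9}
del 'y' → {'v': 4, 'p': 2, 'k': 9}
store['e'] = store['p']+4 = 6 → {'v': 4, 'p': 2, 'k': 9, 'e': 6}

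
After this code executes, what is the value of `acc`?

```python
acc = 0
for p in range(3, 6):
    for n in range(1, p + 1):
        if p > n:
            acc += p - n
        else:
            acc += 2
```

p=3,n=1: 3>1, acc = 0+2 = 2
p=3,n=2: 3>2, acc = 2+1 = 3
p=3,n=3: not 3>3, acc = 3+2 = 5
p=4,n=1: 4>1, acc = 5+3 = 8
p=4,n=2: 4>2, acc = 8+2 = 10
p=4,n=3: 4>3, acc = 10+1 = 11
p=4,n=4: not 4>4, acc = 11+2 = 13
p=5,n=1: 5>1, acc = 13+4 = 17
p=5,n=2: 5>2, acc = 17+3 = 20
p=5,n=3: 5>3, acc = 20+2 = 22
p=5,n=4: 5>4, acc = 22+1 = 23
p=5,n=5: not 5>5, acc = 23+2 = 25

25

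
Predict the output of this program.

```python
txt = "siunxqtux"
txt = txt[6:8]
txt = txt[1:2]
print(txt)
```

slice [6:8] → 'tu'
slice [1:2] → 'u'

u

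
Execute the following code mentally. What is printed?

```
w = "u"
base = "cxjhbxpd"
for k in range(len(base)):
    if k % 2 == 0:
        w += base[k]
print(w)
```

ucjbp

k=0: add 'c' → 'uc'
k=1: skip
k=2: add 'j' → 'ucj'
k=3: skip
k=4: add 'b' → 'ucjb'
k=5: skip
k=6: add 'p' → 'ucjbp'
k=7: skip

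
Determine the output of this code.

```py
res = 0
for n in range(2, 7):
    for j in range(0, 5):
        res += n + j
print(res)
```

n=2,j=0: res = 0+2 = 2
n=2,j=1: res = 2+3 = 5
n=2,j=2: res = 5+4 = 9
n=2,j=3: res = 9+5 = 14
n=2,j=4: res = 14+6 = 20
n=3,j=0: res = 20+3 = 23
n=3,j=1: res = 23+4 = 27
n=3,j=2: res = 27+5 = 32
n=3,j=3: res = 32+6 = 38
n=3,j=4: res = 38+7 = 45
n=4,j=0: res = 45+4 = 49
n=4,j=1: res = 49+5 = 54
n=4,j=2: res = 54+6 = 60
n=4,j=3: res = 60+7 = 67
n=4,j=4: res = 67+8 = 75
n=5,j=0: res = 75+5 = 80
n=5,j=1: res = 80+6 = 86
n=5,j=2: res = 86+7 = 93
n=5,j=3: res = 93+8 = 101
n=5,j=4: res = 101+9 = 110
n=6,j=0: res = 110+6 = 116
n=6,j=1: res = 116+7 = 123
n=6,j=2: res = 123+8 = 131
n=6,j=3: res = 131+9 = 140
n=6,j=4: res = 140+10 = 150

150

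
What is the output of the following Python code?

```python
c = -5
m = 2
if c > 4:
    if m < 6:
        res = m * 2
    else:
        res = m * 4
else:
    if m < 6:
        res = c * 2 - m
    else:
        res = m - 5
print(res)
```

c=-5, m=2
c > 4 is False; m < 6 is True
→ res = c * 2 - m = -12

-12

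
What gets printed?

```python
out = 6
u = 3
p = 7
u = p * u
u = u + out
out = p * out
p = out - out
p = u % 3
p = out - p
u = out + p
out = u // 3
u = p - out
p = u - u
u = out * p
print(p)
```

0

u = 7*3 = 21
u = 21+6 = 27
out = 7*6 = 42
p = 42-42 = 0
p = 27%3 = 0
p = 42-0 = 42
u = 42+42 = 84
out = 84//3 = 28
u = 42-28 = 14
p = 14-14 = 0
u = 28*0 = 0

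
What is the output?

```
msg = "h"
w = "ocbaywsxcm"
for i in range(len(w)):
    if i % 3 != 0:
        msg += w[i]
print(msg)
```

hcbywxc

i=0: skip
i=1: add 'c' → 'hc'
i=2: add 'b' → 'hcb'
i=3: skip
i=4: add 'y' → 'hcby'
i=5: add 'w' → 'hcbyw'
i=6: skip
i=7: add 'x' → 'hcbywx'
i=8: add 'c' → 'hcbywxc'
i=9: skip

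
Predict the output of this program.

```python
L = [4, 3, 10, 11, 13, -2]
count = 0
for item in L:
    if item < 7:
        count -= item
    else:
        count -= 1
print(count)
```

-8

item=4: <7, count = 0-4 = -4
item=3: <7, count = (-4)-3 = -7
item=10: not <7, count = (-7)-1 = -8
item=11: not <7, count = (-8)-1 = -9
item=13: not <7, count = (-9)-1 = -10
item=-2: <7, count = (-10)-(-2) = -8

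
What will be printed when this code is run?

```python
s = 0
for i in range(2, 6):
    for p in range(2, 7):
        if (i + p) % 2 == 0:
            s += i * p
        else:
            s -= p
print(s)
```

i=2,p=2: even sum, s = 0+4 = 4
i=2,p=3: odd sum, s = 4-3 = 1
i=2,p=4: even sum, s = 1+8 = 9
i=2,p=5: odd sum, s = 9-5 = 4
i=2,p=6: even sum, s = 4+12 = 16
i=3,p=2: odd sum, s = 16-2 = 14
i=3,p=3: even sum, s = 14+9 = 23
i=3,p=4: odd sum, s = 23-4 = 19
i=3,p=5: even sum, s = 19+15 = 34
i=3,p=6: odd sum, s = 34-6 = 28
i=4,p=2: even sum, s = 28+8 = 36
i=4,p=3: odd sum, s = 36-3 = 33
i=4,p=4: even sum, s = 33+16 = 49
i=4,p=5: odd sum, s = 49-5 = 44
i=4,p=6: even sum, s = 44+24 = 68
i=5,p=2: odd sum, s = 68-2 = 66
i=5,p=3: even sum, s = 66+15 = 81
i=5,p=4: odd sum, s = 81-4 = 77
i=5,p=5: even sum, s = 77+25 = 102
i=5,p=6: odd sum, s = 102-6 = 96

96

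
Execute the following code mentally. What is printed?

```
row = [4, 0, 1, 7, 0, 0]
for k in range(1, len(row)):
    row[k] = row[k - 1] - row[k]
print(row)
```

[4, 4, 3, -4, -4, -4]

k=1: row[1] = 4-0 = 4 → [4, 4, 1, 7, 0, 0]
k=2: row[2] = 4-1 = 3 → [4, 4, 3, 7, 0, 0]
k=3: row[3] = 3-7 = -4 → [4, 4, 3, -4, 0, 0]
k=4: row[4] = (-4)-0 = -4 → [4, 4, 3, -4, -4, 0]
k=5: row[5] = (-4)-0 = -4 → [4, 4, 3, -4, -4, -4]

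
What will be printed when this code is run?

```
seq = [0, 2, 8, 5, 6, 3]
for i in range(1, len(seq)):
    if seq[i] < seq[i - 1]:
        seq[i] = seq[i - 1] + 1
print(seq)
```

i=1: 2>=0, unchanged → [0, 2, 8, 5, 6, 3]
i=2: 8>=2, unchanged → [0, 2, 8, 5, 6, 3]
i=3: 5<8, seq[3] = 8+1 = 9 → [0, 2, 8, 9, 6, 3]
i=4: 6<9, seq[4] = 9+1 = 10 → [0, 2, 8, 9, 10, 3]
i=5: 3<10, seq[5] = 10+1 = 11 → [0, 2, 8, 9, 10, 11]

[0, 2, 8, 9, 10, 11]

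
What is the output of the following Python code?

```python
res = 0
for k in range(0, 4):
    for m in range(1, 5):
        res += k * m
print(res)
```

60

k=0,m=1: res = 0+0 = 0
k=0,m=2: res = 0+0 = 0
k=0,m=3: res = 0+0 = 0
k=0,m=4: res = 0+0 = 0
k=1,m=1: res = 0+1 = 1
k=1,m=2: res = 1+2 = 3
k=1,m=3: res = 3+3 = 6
k=1,m=4: res = 6+4 = 10
k=2,m=1: res = 10+2 = 12
k=2,m=2: res = 12+4 = 16
k=2,m=3: res = 16+6 = 22
k=2,m=4: res = 22+8 = 30
k=3,m=1: res = 30+3 = 33
k=3,m=2: res = 33+6 = 39
k=3,m=3: res = 39+9 = 48
k=3,m=4: res = 48+12 = 60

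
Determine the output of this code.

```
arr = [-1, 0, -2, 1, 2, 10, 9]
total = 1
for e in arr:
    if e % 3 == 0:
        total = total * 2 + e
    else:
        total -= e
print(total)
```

e=-1: not %3==0, total = 1-(-1) = 2
e=0: %3==0, total = 2*2+0 = 4
e=-2: not %3==0, total = 4-(-2) = 6
e=1: not %3==0, total = 6-1 = 5
e=2: not %3==0, total = 5-2 = 3
e=10: not %3==0, total = 3-10 = -7
e=9: %3==0, total = (-7)*2+9 = -5

-5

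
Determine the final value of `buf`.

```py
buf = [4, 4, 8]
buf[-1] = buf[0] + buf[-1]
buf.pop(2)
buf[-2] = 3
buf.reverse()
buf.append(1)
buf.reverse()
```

[1, 3, 4]

buf[-1] = buf[0]+buf[-1] = 4+8 = 12 → [4, 4, 12]
pop(2) removes 12 → [4, 4]
buf[-2] = 3 → [3, 4]
reverse → [4, 3]
append 1 → [4, 3, 1]
reverse → [1, 3, 4]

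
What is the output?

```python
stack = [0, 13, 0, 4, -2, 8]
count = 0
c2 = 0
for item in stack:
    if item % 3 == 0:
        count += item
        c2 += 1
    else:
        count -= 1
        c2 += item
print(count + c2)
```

item=0: %3==0, count = 0+0 = 0; c2=1
item=13: not %3==0, count = 0-1 = -1; c2=14
item=0: %3==0, count = (-1)+0 = -1; c2=15
item=4: not %3==0, count = (-1)-1 = -2; c2=19
item=-2: not %3==0, count = (-2)-1 = -3; c2=17
item=8: not %3==0, count = (-3)-1 = -4; c2=25
count+c2 = (-4)+25 = 21

21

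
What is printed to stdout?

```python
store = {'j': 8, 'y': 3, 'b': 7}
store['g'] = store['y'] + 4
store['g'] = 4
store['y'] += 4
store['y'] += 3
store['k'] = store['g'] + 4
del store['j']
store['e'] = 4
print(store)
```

{'y': 10, 'b': 7, 'g': 4, 'k': 8, 'e': 4}

store['g'] = store['y']+4 = 7 → {'j': 8, 'y': 3, 'b': 7, 'g': 7}
store['g'] = 4 → {'j': 8, 'y': 3, 'b': 7, 'g': 4}
store['y'] = 3+4 = 7 → {'j': 8, 'y': 7, 'b': 7, 'g': 4}
store['y'] = 7+3 = 10 → {'j': 8, 'y': 10, 'b': 7, 'g': 4}
store['k'] = store['g']+4 = 8 → {'j': 8, 'y': 10, 'b': 7, 'g': 4, 'k': 8}
del 'j' → {'y': 10, 'b': 7, 'g': 4, 'k': 8}
store['e'] = 4 → {'y': 10, 'b': 7, 'g': 4, 'k': 8, 'e': 4}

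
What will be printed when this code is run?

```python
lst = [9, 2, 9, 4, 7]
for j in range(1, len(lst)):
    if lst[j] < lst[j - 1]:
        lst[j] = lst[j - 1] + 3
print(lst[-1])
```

j=1: 2<9, lst[1] = 9+3 = 12 → [9, 12, 9, 4, 7]
j=2: 9<12, lst[2] = 12+3 = 15 → [9, 12, 15, 4, 7]
j=3: 4<15, lst[3] = 15+3 = 18 → [9, 12, 15, 18, 7]
j=4: 7<18, lst[4] = 18+3 = 21 → [9, 12, 15, 18, 21]

21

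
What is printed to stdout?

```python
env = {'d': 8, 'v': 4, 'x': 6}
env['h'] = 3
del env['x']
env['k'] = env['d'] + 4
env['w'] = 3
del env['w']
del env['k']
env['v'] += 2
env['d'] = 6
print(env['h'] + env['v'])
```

env['h'] = 3 → {'d': 8, 'v': 4, 'x': 6, 'h': 3}
del 'x' → {'d': 8, 'v': 4, 'h': 3}
env['k'] = env['d']+4 = 12 → {'d': 8, 'v': 4, 'h': 3, 'k': 12}
env['w'] = 3 → {'d': 8, 'v': 4, 'h': 3, 'k': 12, 'w': 3}
del 'w' → {'d': 8, 'v': 4, 'h': 3, 'k': 12}
del 'k' → {'d': 8, 'v': 4, 'h': 3}
env['v'] = 4+2 = 6 → {'d': 8, 'v': 6, 'h': 3}
env['d'] = 6 → {'d': 6, 'v': 6, 'h': 3}
env['h']+env['v'] = 3+6 = 9

9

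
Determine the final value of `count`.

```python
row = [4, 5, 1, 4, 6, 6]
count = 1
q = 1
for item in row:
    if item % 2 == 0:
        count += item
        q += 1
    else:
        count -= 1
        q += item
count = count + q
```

item=4: even, count = 1+4 = 5; q=2
item=5: not even, count = 5-1 = 4; q=7
item=1: not even, count = 4-1 = 3; q=8
item=4: even, count = 3+4 = 7; q=9
item=6: even, count = 7+6 = 13; q=10
item=6: even, count = 13+6 = 19; q=11
count+q = 19+11 = 30

30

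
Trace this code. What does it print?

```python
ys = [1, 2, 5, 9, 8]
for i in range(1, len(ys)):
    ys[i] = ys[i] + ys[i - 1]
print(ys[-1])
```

25

i=1: ys[1] = 2+1 = 3 → [1, 3, 5, 9, 8]
i=2: ys[2] = 5+3 = 8 → [1, 3, 8, 9, 8]
i=3: ys[3] = 9+8 = 17 → [1, 3, 8, 17, 8]
i=4: ys[4] = 8+17 = 25 → [1, 3, 8, 17, 25]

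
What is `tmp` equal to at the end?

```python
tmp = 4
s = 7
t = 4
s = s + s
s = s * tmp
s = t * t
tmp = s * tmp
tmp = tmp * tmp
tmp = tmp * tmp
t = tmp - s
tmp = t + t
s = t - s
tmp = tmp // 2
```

s = 7+7 = 14
s = 14*4 = 56
s = 4*4 = 16
tmp = 16*4 = 64
tmp = 64*64 = 4096
tmp = 4096*4096 = 16777216
t = 16777216-16 = 16777200
tmp = 16777200+16777200 = 33554400
s = 16777200-16 = 16777184
tmp = 33554400//2 = 16777200

16777200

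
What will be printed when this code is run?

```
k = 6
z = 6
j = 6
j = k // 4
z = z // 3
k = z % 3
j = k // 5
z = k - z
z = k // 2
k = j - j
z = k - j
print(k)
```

0

j = 6//4 = 1
z = 6//3 = 2
k = 2%3 = 2
j = 2//5 = 0
z = 2-2 = 0
z = 2//2 = 1
k = 0-0 = 0
z = 0-0 = 0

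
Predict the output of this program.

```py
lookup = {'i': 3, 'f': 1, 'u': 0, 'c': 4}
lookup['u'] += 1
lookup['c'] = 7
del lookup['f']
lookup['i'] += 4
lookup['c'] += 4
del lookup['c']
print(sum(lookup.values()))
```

lookup['u'] = 0+1 = 1 → {'i': 3, 'f': 1, 'u': 1, 'c': 4}
lookup['c'] = 7 → {'i': 3, 'f': 1, 'u': 1, 'c': 7}
del 'f' → {'i': 3, 'u': 1, 'c': 7}
lookup['i'] = 3+4 = 7 → {'i': 7, 'u': 1, 'c': 7}
lookup['c'] = 7+4 = 11 → {'i': 7, 'u': 1, 'c': 11}
del 'c' → {'i': 7, 'u': 1}
sum of values = 8

8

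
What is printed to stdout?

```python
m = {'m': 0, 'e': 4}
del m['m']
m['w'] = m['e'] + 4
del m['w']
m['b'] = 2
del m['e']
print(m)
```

del 'm' → {'e': 4}
m['w'] = m['e']+4 = 8 → {'e': 4, 'w': 8}
del 'w' → {'e': 4}
m['b'] = 2 → {'e': 4, 'b': 2}
del 'e' → {'b': 2}

{'b': 2}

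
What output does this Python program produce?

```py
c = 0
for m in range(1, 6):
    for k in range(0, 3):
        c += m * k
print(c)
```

45

m=1,k=0: c = 0+0 = 0
m=1,k=1: c = 0+1 = 1
m=1,k=2: c = 1+2 = 3
m=2,k=0: c = 3+0 = 3
m=2,k=1: c = 3+2 = 5
m=2,k=2: c = 5+4 = 9
m=3,k=0: c = 9+0 = 9
m=3,k=1: c = 9+3 = 12
m=3,k=2: c = 12+6 = 18
m=4,k=0: c = 18+0 = 18
m=4,k=1: c = 18+4 = 22
m=4,k=2: c = 22+8 = 30
m=5,k=0: c = 30+0 = 30
m=5,k=1: c = 30+5 = 35
m=5,k=2: c = 35+10 = 45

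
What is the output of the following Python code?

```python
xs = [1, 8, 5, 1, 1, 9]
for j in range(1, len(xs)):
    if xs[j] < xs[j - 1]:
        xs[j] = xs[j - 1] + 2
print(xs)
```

[1, 8, 10, 12, 14, 16]

j=1: 8>=1, unchanged → [1, 8, 5, 1, 1, 9]
j=2: 5<8, xs[2] = 8+2 = 10 → [1, 8, 10, 1, 1, 9]
j=3: 1<10, xs[3] = 10+2 = 12 → [1, 8, 10, 12, 1, 9]
j=4: 1<12, xs[4] = 12+2 = 14 → [1, 8, 10, 12, 14, 9]
j=5: 9<14, xs[5] = 14+2 = 16 → [1, 8, 10, 12, 14, 16]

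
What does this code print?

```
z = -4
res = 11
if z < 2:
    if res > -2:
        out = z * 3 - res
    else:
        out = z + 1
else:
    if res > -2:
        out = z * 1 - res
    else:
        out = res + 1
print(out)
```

z=-4, res=11
z < 2 is True; res > -2 is True
→ out = z * 3 - res = -23

-23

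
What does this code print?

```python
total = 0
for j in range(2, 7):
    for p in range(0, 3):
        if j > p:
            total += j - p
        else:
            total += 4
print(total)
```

49

j=2,p=0: 2>0, total = 0+2 = 2
j=2,p=1: 2>1, total = 2+1 = 3
j=2,p=2: not 2>2, total = 3+4 = 7
j=3,p=0: 3>0, total = 7+3 = 10
j=3,p=1: 3>1, total = 10+2 = 12
j=3,p=2: 3>2, total = 12+1 = 13
j=4,p=0: 4>0, total = 13+4 = 17
j=4,p=1: 4>1, total = 17+3 = 20
j=4,p=2: 4>2, total = 20+2 = 22
j=5,p=0: 5>0, total = 22+5 = 27
j=5,p=1: 5>1, total = 27+4 = 31
j=5,p=2: 5>2, total = 31+3 = 34
j=6,p=0: 6>0, total = 34+6 = 40
j=6,p=1: 6>1, total = 40+5 = 45
j=6,p=2: 6>2, total = 45+4 = 49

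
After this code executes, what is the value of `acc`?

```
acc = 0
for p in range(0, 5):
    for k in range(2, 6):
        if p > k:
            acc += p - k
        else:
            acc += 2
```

p=0,k=2: not 0>2, acc = 0+2 = 2
p=0,k=3: not 0>3, acc = 2+2 = 4
p=0,k=4: not 0>4, acc = 4+2 = 6
p=0,k=5: not 0>5, acc = 6+2 = 8
p=1,k=2: not 1>2, acc = 8+2 = 10
p=1,k=3: not 1>3, acc = 10+2 = 12
p=1,k=4: not 1>4, acc = 12+2 = 14
p=1,k=5: not 1>5, acc = 14+2 = 16
p=2,k=2: not 2>2, acc = 16+2 = 18
p=2,k=3: not 2>3, acc = 18+2 = 20
p=2,k=4: not 2>4, acc = 20+2 = 22
p=2,k=5: not 2>5, acc = 22+2 = 24
p=3,k=2: 3>2, acc = 24+1 = 25
p=3,k=3: not 3>3, acc = 25+2 = 27
p=3,k=4: not 3>4, acc = 27+2 = 29
p=3,k=5: not 3>5, acc = 29+2 = 31
p=4,k=2: 4>2, acc = 31+2 = 33
p=4,k=3: 4>3, acc = 33+1 = 34
p=4,k=4: not 4>4, acc = 34+2 = 36
p=4,k=5: not 4>5, acc = 36+2 = 38

38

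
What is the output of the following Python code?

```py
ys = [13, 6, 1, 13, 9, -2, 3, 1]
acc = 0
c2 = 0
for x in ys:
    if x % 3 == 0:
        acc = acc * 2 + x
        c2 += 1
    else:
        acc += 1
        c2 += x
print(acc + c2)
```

93

x=13: not %3==0, acc = 0+1 = 1; c2=13
x=6: %3==0, acc = 1*2+6 = 8; c2=14
x=1: not %3==0, acc = 8+1 = 9; c2=15
x=13: not %3==0, acc = 9+1 = 10; c2=28
x=9: %3==0, acc = 10*2+9 = 29; c2=29
x=-2: not %3==0, acc = 29+1 = 30; c2=27
x=3: %3==0, acc = 30*2+3 = 63; c2=28
x=1: not %3==0, acc = 63+1 = 64; c2=29
acc+c2 = 64+29 = 93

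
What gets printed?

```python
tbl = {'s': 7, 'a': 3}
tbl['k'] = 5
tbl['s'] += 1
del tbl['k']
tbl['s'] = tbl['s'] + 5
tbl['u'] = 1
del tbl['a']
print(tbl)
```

{'s': 13, 'u': 1}

tbl['k'] = 5 → {'s': 7, 'a': 3, 'k': 5}
tbl['s'] = 7+1 = 8 → {'s': 8, 'a': 3, 'k': 5}
del 'k' → {'s': 8, 'a': 3}
tbl['s'] = tbl['s']+5 = 13 → {'s': 13, 'a': 3}
tbl['u'] = 1 → {'s': 13, 'a': 3, 'u': 1}
del 'a' → {'s': 13, 'u': 1}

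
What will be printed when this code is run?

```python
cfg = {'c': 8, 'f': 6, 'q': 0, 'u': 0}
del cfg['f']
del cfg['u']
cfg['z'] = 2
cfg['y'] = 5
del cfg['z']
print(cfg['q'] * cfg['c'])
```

del 'f' → {'c': 8, 'q': 0, 'u': 0}
del 'u' → {'c': 8, 'q': 0}
cfg['z'] = 2 → {'c': 8, 'q': 0, 'z': 2}
cfg['y'] = 5 → {'c': 8, 'q': 0, 'z': 2, 'y': 5}
del 'z' → {'c': 8, 'q': 0, 'y': 5}
cfg['q']*cfg['c'] = 0*8 = 0

0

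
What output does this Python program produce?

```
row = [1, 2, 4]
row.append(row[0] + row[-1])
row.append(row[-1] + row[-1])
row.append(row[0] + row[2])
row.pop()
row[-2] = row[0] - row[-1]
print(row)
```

append row[0]+row[-1] = 1+4 = 5 → [1, 2, 4, 5]
append row[-1]+row[-1] = 5+5 = 10 → [1, 2, 4, 5, 10]
append row[0]+row[2] = 1+4 = 5 → [1, 2, 4, 5, 10, 5]
pop() removes 5 → [1, 2, 4, 5, 10]
row[-2] = row[0]-row[-1] = 1-10 = -9 → [1, 2, 4, -9, 10]

[1, 2, 4, -9, 10]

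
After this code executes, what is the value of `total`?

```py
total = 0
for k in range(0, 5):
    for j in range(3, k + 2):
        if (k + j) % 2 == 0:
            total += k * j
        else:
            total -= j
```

10

k=2,j=3: odd sum, total = 0-3 = -3
k=3,j=3: even sum, total = (-3)+9 = 6
k=3,j=4: odd sum, total = 6-4 = 2
k=4,j=3: odd sum, total = 2-3 = -1
k=4,j=4: even sum, total = (-1)+16 = 15
k=4,j=5: odd sum, total = 15-5 = 10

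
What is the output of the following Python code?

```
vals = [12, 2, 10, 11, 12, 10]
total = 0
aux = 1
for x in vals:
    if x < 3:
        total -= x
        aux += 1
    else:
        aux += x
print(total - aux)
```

x=12: not <3; aux=13
x=2: <3, total = 0-2 = -2; aux=14
x=10: not <3; aux=24
x=11: not <3; aux=35
x=12: not <3; aux=47
x=10: not <3; aux=57
total-aux = (-2)-57 = -59

-59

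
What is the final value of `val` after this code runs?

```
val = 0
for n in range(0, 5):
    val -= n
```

n=0: val = 0-0 = 0
n=1: val = 0-1 = -1
n=2: val = (-1)-2 = -3
n=3: val = (-3)-3 = -6
n=4: val = (-6)-4 = -10

-10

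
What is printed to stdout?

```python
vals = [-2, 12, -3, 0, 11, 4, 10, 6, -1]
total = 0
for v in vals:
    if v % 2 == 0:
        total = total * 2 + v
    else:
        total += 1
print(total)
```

195

v=-2: even, total = 0*2+(-2) = -2
v=12: even, total = (-2)*2+12 = 8
v=-3: not even, total = 8+1 = 9
v=0: even, total = 9*2+0 = 18
v=11: not even, total = 18+1 = 19
v=4: even, total = 19*2+4 = 42
v=10: even, total = 42*2+10 = 94
v=6: even, total = 94*2+6 = 194
v=-1: not even, total = 194+1 = 195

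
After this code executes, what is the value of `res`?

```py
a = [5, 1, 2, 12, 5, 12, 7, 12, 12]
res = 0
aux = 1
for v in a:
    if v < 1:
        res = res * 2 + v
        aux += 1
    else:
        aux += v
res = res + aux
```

69

v=5: not <1; aux=6
v=1: not <1; aux=7
v=2: not <1; aux=9
v=12: not <1; aux=21
v=5: not <1; aux=26
v=12: not <1; aux=38
v=7: not <1; aux=45
v=12: not <1; aux=57
v=12: not <1; aux=69
res+aux = 0+69 = 69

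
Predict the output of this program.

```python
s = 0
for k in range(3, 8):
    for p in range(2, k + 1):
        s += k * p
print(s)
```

k=3,p=2: s = 0+6 = 6
k=3,p=3: s = 6+9 = 15
k=4,p=2: s = 15+8 = 23
k=4,p=3: s = 23+12 = 35
k=4,p=4: s = 35+16 = 51
k=5,p=2: s = 51+10 = 61
k=5,p=3: s = 61+15 = 76
k=5,p=4: s = 76+20 = 96
k=5,p=5: s = 96+25 = 121
k=6,p=2: s = 121+12 = 133
k=6,p=3: s = 133+18 = 151
k=6,p=4: s = 151+24 = 175
k=6,p=5: s = 175+30 = 205
k=6,p=6: s = 205+36 = 241
k=7,p=2: s = 241+14 = 255
k=7,p=3: s = 255+21 = 276
k=7,p=4: s = 276+28 = 304
k=7,p=5: s = 304+35 = 339
k=7,p=6: s = 339+42 = 381
k=7,p=7: s = 381+49 = 430

430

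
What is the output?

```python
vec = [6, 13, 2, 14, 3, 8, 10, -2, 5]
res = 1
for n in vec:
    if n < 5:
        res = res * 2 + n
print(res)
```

20

n=6: not <5
n=13: not <5
n=2: <5, res = 1*2+2 = 4
n=14: not <5
n=3: <5, res = 4*2+3 = 11
n=8: not <5
n=10: not <5
n=-2: <5, res = 11*2+(-2) = 20
n=5: not <5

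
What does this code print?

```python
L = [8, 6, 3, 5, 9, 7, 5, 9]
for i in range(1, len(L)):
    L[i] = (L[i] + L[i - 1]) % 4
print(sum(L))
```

i=1: L[1] = (6+8)%4 = 2 → [8, 2, 3, 5, 9, 7, 5, 9]
i=2: L[2] = (3+2)%4 = 1 → [8, 2, 1, 5, 9, 7, 5, 9]
i=3: L[3] = (5+1)%4 = 2 → [8, 2, 1, 2, 9, 7, 5, 9]
i=4: L[4] = (9+2)%4 = 3 → [8, 2, 1, 2, 3, 7, 5, 9]
i=5: L[5] = (7+3)%4 = 2 → [8, 2, 1, 2, 3, 2, 5, 9]
i=6: L[6] = (5+2)%4 = 3 → [8, 2, 1, 2, 3, 2, 3, 9]
i=7: L[7] = (9+3)%4 = 0 → [8, 2, 1, 2, 3, 2, 3, 0]
sum = 21

21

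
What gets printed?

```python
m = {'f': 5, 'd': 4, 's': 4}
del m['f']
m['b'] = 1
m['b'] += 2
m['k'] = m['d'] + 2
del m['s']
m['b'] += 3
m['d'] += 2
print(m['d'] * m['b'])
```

36

del 'f' → {'d': 4, 's': 4}
m['b'] = 1 → {'d': 4, 's': 4, 'b': 1}
m['b'] = 1+2 = 3 → {'d': 4, 's': 4, 'b': 3}
m['k'] = m['d']+2 = 6 → {'d': 4, 's': 4, 'b': 3, 'k': 6}
del 's' → {'d': 4, 'b': 3, 'k': 6}
m['b'] = 3+3 = 6 → {'d': 4, 'b': 6, 'k': 6}
m['d'] = 4+2 = 6 → {'d': 6, 'b': 6, 'k': 6}
m['d']*m['b'] = 6*6 = 36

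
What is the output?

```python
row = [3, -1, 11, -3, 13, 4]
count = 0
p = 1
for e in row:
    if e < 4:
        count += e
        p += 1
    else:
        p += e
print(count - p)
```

e=3: <4, count = 0+3 = 3; p=2
e=-1: <4, count = 3+(-1) = 2; p=3
e=11: not <4; p=14
e=-3: <4, count = 2+(-3) = -1; p=15
e=13: not <4; p=28
e=4: not <4; p=32
count-p = (-1)-32 = -33

-33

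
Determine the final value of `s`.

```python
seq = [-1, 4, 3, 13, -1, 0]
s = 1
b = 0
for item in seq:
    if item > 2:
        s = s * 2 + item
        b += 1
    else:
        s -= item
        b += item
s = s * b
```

item=-1: not >2, s = 1-(-1) = 2; b=-1
item=4: >2, s = 2*2+4 = 8; b=0
item=3: >2, s = 8*2+3 = 19; b=1
item=13: >2, s = 19*2+13 = 51; b=2
item=-1: not >2, s = 51-(-1) = 52; b=1
item=0: not >2, s = 52-0 = 52; b=1
s*b = 52*1 = 52

52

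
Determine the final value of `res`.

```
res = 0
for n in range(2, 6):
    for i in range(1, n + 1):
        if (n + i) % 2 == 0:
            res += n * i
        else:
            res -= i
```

72

n=2,i=1: odd sum, res = 0-1 = -1
n=2,i=2: even sum, res = (-1)+4 = 3
n=3,i=1: even sum, res = 3+3 = 6
n=3,i=2: odd sum, res = 6-2 = 4
n=3,i=3: even sum, res = 4+9 = 13
n=4,i=1: odd sum, res = 13-1 = 12
n=4,i=2: even sum, res = 12+8 = 20
n=4,i=3: odd sum, res = 20-3 = 17
n=4,i=4: even sum, res = 17+16 = 33
n=5,i=1: even sum, res = 33+5 = 38
n=5,i=2: odd sum, res = 38-2 = 36
n=5,i=3: even sum, res = 36+15 = 51
n=5,i=4: odd sum, res = 51-4 = 47
n=5,i=5: even sum, res = 47+25 = 72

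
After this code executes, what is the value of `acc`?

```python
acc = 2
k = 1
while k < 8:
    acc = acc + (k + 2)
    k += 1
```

k=1: acc = 2+3 = 5
k=2: acc = 5+4 = 9
k=3: acc = 9+5 = 14
k=4: acc = 14+6 = 20
k=5: acc = 20+7 = 27
k=6: acc = 27+8 = 35
k=7: acc = 35+9 = 44

44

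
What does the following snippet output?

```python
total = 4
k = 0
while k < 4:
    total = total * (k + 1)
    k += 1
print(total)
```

k=0: total = 4*1 = 4
k=1: total = 4*2 = 8
k=2: total = 8*3 = 24
k=3: total = 24*4 = 96

96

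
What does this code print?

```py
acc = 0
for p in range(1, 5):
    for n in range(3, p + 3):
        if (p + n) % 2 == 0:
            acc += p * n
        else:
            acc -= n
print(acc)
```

60

p=1,n=3: even sum, acc = 0+3 = 3
p=2,n=3: odd sum, acc = 3-3 = 0
p=2,n=4: even sum, acc = 0+8 = 8
p=3,n=3: even sum, acc = 8+9 = 17
p=3,n=4: odd sum, acc = 17-4 = 13
p=3,n=5: even sum, acc = 13+15 = 28
p=4,n=3: odd sum, acc = 28-3 = 25
p=4,n=4: even sum, acc = 25+16 = 41
p=4,n=5: odd sum, acc = 41-5 = 36
p=4,n=6: even sum, acc = 36+24 = 60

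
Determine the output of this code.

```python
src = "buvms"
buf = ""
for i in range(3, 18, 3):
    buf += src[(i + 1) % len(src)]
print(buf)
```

i=3: add src[4]='s' → 's'
i=6: add src[2]='v' → 'sv'
i=9: add src[0]='b' → 'svb'
i=12: add src[3]='m' → 'svbm'
i=15: add src[1]='u' → 'svbmu'

svbmu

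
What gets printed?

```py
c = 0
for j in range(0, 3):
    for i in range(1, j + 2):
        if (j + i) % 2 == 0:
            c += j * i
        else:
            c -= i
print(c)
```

-2

j=0,i=1: odd sum, c = 0-1 = -1
j=1,i=1: even sum, c = (-1)+1 = 0
j=1,i=2: odd sum, c = 0-2 = -2
j=2,i=1: odd sum, c = (-2)-1 = -3
j=2,i=2: even sum, c = (-3)+4 = 1
j=2,i=3: odd sum, c = 1-3 = -2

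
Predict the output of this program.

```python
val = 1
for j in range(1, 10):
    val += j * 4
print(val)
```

j=1: val = 1+1*4 = 5
j=2: val = 5+2*4 = 13
j=3: val = 13+3*4 = 25
j=4: val = 25+4*4 = 41
j=5: val = 41+5*4 = 61
j=6: val = 61+6*4 = 85
j=7: val = 85+7*4 = 113
j=8: val = 113+8*4 = 145
j=9: val = 145+9*4 = 181

181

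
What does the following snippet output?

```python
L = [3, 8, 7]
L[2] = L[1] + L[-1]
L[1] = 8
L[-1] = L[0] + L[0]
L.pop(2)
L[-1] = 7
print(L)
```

[3, 7]

L[2] = L[1]+L[-1] = 8+7 = 15 → [3, 8, 15]
L[1] = 8 → [3, 8, 15]
L[-1] = L[0]+L[0] = 3+3 = 6 → [3, 8, 6]
pop(2) removes 6 → [3, 8]
L[-1] = 7 → [3, 7]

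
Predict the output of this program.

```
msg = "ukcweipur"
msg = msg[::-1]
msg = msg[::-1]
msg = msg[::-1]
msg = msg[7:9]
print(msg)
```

reverse → 'rupiewcku'
reverse → 'ukcweipur'
reverse → 'rupiewcku'
slice [7:9] → 'ku'

ku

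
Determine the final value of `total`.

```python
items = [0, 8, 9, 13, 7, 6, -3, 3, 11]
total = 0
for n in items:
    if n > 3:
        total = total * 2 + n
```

555

n=0: not >3
n=8: >3, total = 0*2+8 = 8
n=9: >3, total = 8*2+9 = 25
n=13: >3, total = 25*2+13 = 63
n=7: >3, total = 63*2+7 = 133
n=6: >3, total = 133*2+6 = 272
n=-3: not >3
n=3: not >3
n=11: >3, total = 272*2+11 = 555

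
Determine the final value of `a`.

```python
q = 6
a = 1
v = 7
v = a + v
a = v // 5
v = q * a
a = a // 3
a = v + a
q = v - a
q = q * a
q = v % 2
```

v = 1+7 = 8
a = 8//5 = 1
v = 6*1 = 6
a = 1//3 = 0
a = 6+0 = 6
q = 6-6 = 0
q = 0*6 = 0
q = 6%2 = 0

6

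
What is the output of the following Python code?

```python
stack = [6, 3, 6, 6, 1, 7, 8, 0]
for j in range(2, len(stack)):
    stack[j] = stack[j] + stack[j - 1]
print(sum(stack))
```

134

j=2: stack[2] = 6+3 = 9 → [6, 3, 9, 6, 1, 7, 8, 0]
j=3: stack[3] = 6+9 = 15 → [6, 3, 9, 15, 1, 7, 8, 0]
j=4: stack[4] = 1+15 = 16 → [6, 3, 9, 15, 16, 7, 8, 0]
j=5: stack[5] = 7+16 = 23 → [6, 3, 9, 15, 16, 23, 8, 0]
j=6: stack[6] = 8+23 = 31 → [6, 3, 9, 15, 16, 23, 31, 0]
j=7: stack[7] = 0+31 = 31 → [6, 3, 9, 15, 16, 23, 31, 31]
sum = 134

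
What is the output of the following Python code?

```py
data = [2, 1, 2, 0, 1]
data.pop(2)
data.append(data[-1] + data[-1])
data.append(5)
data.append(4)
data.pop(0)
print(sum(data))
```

13

pop(2) removes 2 → [2, 1, 0, 1]
append data[-1]+data[-1] = 1+1 = 2 → [2, 1, 0, 1, 2]
append 5 → [2, 1, 0, 1, 2, 5]
append 4 → [2, 1, 0, 1, 2, 5, 4]
pop(0) removes 2 → [1, 0, 1, 2, 5, 4]
sum = 13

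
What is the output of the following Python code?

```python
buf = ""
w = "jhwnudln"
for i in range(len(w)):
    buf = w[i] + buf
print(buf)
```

nldunwhj

i=0: prepend 'j' → 'j'
i=1: prepend 'h' → 'hj'
i=2: prepend 'w' → 'whj'
i=3: prepend 'n' → 'nwhj'
i=4: prepend 'u' → 'unwhj'
i=5: prepend 'd' → 'dunwhj'
i=6: prepend 'l' → 'ldunwhj'
i=7: prepend 'n' → 'nldunwhj'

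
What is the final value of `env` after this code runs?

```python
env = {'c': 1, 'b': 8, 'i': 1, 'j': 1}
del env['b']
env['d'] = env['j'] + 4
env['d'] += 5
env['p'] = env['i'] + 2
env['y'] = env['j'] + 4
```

del 'b' → {'c': 1, 'i': 1, 'j': 1}
env['d'] = env['j']+4 = 5 → {'c': 1, 'i': 1, 'j': 1, 'd': 5}
env['d'] = 5+5 = 10 → {'c': 1, 'i': 1, 'j': 1, 'd': 10}
env['p'] = env['i']+2 = 3 → {'c': 1, 'i': 1, 'j': 1, 'd': 10, 'p': 3}
env['y'] = env['j']+4 = 5 → {'c': 1, 'i': 1, 'j': 1, 'd': 10, 'p': 3, 'y': 5}

{'c': 1, 'i': 1, 'j': 1, 'd': 10, 'p': 3, 'y': 5}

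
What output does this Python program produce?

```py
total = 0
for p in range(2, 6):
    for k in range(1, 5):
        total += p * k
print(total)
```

p=2,k=1: total = 0+2 = 2
p=2,k=2: total = 2+4 = 6
p=2,k=3: total = 6+6 = 12
p=2,k=4: total = 12+8 = 20
p=3,k=1: total = 20+3 = 23
p=3,k=2: total = 23+6 = 29
p=3,k=3: total = 29+9 = 38
p=3,k=4: total = 38+12 = 50
p=4,k=1: total = 50+4 = 54
p=4,k=2: total = 54+8 = 62
p=4,k=3: total = 62+12 = 74
p=4,k=4: total = 74+16 = 90
p=5,k=1: total = 90+5 = 95
p=5,k=2: total = 95+10 = 105
p=5,k=3: total = 105+15 = 120
p=5,k=4: total = 120+20 = 140

140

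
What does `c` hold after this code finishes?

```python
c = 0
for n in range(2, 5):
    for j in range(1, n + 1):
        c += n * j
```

n=2,j=1: c = 0+2 = 2
n=2,j=2: c = 2+4 = 6
n=3,j=1: c = 6+3 = 9
n=3,j=2: c = 9+6 = 15
n=3,j=3: c = 15+9 = 24
n=4,j=1: c = 24+4 = 28
n=4,j=2: c = 28+8 = 36
n=4,j=3: c = 36+12 = 48
n=4,j=4: c = 48+16 = 64

64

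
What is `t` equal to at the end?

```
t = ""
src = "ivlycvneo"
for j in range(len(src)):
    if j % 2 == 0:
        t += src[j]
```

'ilcno'

j=0: add 'i' → 'i'
j=1: skip
j=2: add 'l' → 'il'
j=3: skip
j=4: add 'c' → 'ilc'
j=5: skip
j=6: add 'n' → 'ilcn'
j=7: skip
j=8: add 'o' → 'ilcno'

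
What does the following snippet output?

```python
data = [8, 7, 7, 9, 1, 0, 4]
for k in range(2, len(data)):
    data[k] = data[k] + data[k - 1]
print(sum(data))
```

128

k=2: data[2] = 7+7 = 14 → [8, 7, 14, 9, 1, 0, 4]
k=3: data[3] = 9+14 = 23 → [8, 7, 14, 23, 1, 0, 4]
k=4: data[4] = 1+23 = 24 → [8, 7, 14, 23, 24, 0, 4]
k=5: data[5] = 0+24 = 24 → [8, 7, 14, 23, 24, 24, 4]
k=6: data[6] = 4+24 = 28 → [8, 7, 14, 23, 24, 24, 28]
sum = 128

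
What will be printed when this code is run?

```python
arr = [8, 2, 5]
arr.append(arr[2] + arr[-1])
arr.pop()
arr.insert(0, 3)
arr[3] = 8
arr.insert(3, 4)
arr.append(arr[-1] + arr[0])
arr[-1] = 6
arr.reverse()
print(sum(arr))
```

31

append arr[2]+arr[-1] = 5+5 = 10 → [8, 2, 5, 10]
pop() removes 10 → [8, 2, 5]
insert 3 at 0 → [3, 8, 2, 5]
arr[3] = 8 → [3, 8, 2, 8]
insert 4 at 3 → [3, 8, 2, 4, 8]
append arr[-1]+arr[0] = 8+3 = 11 → [3, 8, 2, 4, 8, 11]
arr[-1] = 6 → [3, 8, 2, 4, 8, 6]
reverse → [6, 8, 4, 2, 8, 3]
sum = 31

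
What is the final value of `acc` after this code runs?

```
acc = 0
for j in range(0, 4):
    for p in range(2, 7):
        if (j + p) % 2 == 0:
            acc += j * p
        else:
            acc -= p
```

16

j=0,p=2: even sum, acc = 0+0 = 0
j=0,p=3: odd sum, acc = 0-3 = -3
j=0,p=4: even sum, acc = (-3)+0 = -3
j=0,p=5: odd sum, acc = (-3)-5 = -8
j=0,p=6: even sum, acc = (-8)+0 = -8
j=1,p=2: odd sum, acc = (-8)-2 = -10
j=1,p=3: even sum, acc = (-10)+3 = -7
j=1,p=4: odd sum, acc = (-7)-4 = -11
j=1,p=5: even sum, acc = (-11)+5 = -6
j=1,p=6: odd sum, acc = (-6)-6 = -12
j=2,p=2: even sum, acc = (-12)+4 = -8
j=2,p=3: odd sum, acc = (-8)-3 = -11
j=2,p=4: even sum, acc = (-11)+8 = -3
j=2,p=5: odd sum, acc = (-3)-5 = -8
j=2,p=6: even sum, acc = (-8)+12 = 4
j=3,p=2: odd sum, acc = 4-2 = 2
j=3,p=3: even sum, acc = 2+9 = 11
j=3,p=4: odd sum, acc = 11-4 = 7
j=3,p=5: even sum, acc = 7+15 = 22
j=3,p=6: odd sum, acc = 22-6 = 16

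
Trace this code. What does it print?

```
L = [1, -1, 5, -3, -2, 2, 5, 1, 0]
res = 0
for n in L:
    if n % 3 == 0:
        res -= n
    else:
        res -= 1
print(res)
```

n=1: not %3==0, res = 0-1 = -1
n=-1: not %3==0, res = (-1)-1 = -2
n=5: not %3==0, res = (-2)-1 = -3
n=-3: %3==0, res = (-3)-(-3) = 0
n=-2: not %3==0, res = 0-1 = -1
n=2: not %3==0, res = (-1)-1 = -2
n=5: not %3==0, res = (-2)-1 = -3
n=1: not %3==0, res = (-3)-1 = -4
n=0: %3==0, res = (-4)-0 = -4

-4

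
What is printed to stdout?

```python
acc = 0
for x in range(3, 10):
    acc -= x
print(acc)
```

x=3: acc = 0-3 = -3
x=4: acc = (-3)-4 = -7
x=5: acc = (-7)-5 = -12
x=6: acc = (-12)-6 = -18
x=7: acc = (-18)-7 = -25
x=8: acc = (-25)-8 = -33
x=9: acc = (-33)-9 = -42

-42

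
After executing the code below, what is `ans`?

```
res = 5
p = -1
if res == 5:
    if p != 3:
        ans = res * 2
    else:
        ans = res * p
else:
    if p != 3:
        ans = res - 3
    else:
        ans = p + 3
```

10

res=5, p=-1
res == 5 is True; p != 3 is True
→ ans = res * 2 = 10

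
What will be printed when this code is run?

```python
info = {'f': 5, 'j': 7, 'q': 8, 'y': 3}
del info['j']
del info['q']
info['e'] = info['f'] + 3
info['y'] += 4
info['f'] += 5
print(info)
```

{'f': 10, 'y': 7, 'e': 8}

del 'j' → {'f': 5, 'q': 8, 'y': 3}
del 'q' → {'f': 5, 'y': 3}
info['e'] = info['f']+3 = 8 → {'f': 5, 'y': 3, 'e': 8}
info['y'] = 3+4 = 7 → {'f': 5, 'y': 7, 'e': 8}
info['f'] = 5+5 = 10 → {'f': 10, 'y': 7, 'e': 8}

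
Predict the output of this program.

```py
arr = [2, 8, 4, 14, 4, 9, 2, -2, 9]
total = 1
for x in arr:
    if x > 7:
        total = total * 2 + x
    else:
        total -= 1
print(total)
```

x=2: not >7, total = 1-1 = 0
x=8: >7, total = 0*2+8 = 8
x=4: not >7, total = 8-1 = 7
x=14: >7, total = 7*2+14 = 28
x=4: not >7, total = 28-1 = 27
x=9: >7, total = 27*2+9 = 63
x=2: not >7, total = 63-1 = 62
x=-2: not >7, total = 62-1 = 61
x=9: >7, total = 61*2+9 = 131

131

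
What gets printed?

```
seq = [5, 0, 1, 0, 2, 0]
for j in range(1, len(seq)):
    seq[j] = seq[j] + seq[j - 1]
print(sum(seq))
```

38

j=1: seq[1] = 0+5 = 5 → [5, 5, 1, 0, 2, 0]
j=2: seq[2] = 1+5 = 6 → [5, 5, 6, 0, 2, 0]
j=3: seq[3] = 0+6 = 6 → [5, 5, 6, 6, 2, 0]
j=4: seq[4] = 2+6 = 8 → [5, 5, 6, 6, 8, 0]
j=5: seq[5] = 0+8 = 8 → [5, 5, 6, 6, 8, 8]
sum = 38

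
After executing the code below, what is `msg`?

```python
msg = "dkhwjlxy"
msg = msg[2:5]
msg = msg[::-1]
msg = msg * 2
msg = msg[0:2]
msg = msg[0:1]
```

slice [2:5] → 'hwj'
reverse → 'jwh'
repeat ×2 → 'jwhjwh'
slice [0:2] → 'jw'
slice [0:1] → 'j'

'j'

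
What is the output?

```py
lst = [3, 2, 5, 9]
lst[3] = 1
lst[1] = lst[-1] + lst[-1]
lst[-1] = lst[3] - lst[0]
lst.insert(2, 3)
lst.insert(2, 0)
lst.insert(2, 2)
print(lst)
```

lst[3] = 1 → [3, 2, 5, 1]
lst[1] = lst[-1]+lst[-1] = 1+1 = 2 → [3, 2, 5, 1]
lst[-1] = lst[3]-lst[0] = 1-3 = -2 → [3, 2, 5, -2]
insert 3 at 2 → [3, 2, 3, 5, -2]
insert 0 at 2 → [3, 2, 0, 3, 5, -2]
insert 2 at 2 → [3, 2, 2, 0, 3, 5, -2]

[3, 2, 2, 0, 3, 5, -2]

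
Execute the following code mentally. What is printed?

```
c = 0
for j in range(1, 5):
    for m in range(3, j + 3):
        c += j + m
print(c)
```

j=1,m=3: c = 0+4 = 4
j=2,m=3: c = 4+5 = 9
j=2,m=4: c = 9+6 = 15
j=3,m=3: c = 15+6 = 21
j=3,m=4: c = 21+7 = 28
j=3,m=5: c = 28+8 = 36
j=4,m=3: c = 36+7 = 43
j=4,m=4: c = 43+8 = 51
j=4,m=5: c = 51+9 = 60
j=4,m=6: c = 60+10 = 70

70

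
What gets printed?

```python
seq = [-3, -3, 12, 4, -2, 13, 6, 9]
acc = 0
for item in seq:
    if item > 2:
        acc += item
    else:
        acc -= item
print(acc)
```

item=-3: not >2, acc = 0-(-3) = 3
item=-3: not >2, acc = 3-(-3) = 6
item=12: >2, acc = 6+12 = 18
item=4: >2, acc = 18+4 = 22
item=-2: not >2, acc = 22-(-2) = 24
item=13: >2, acc = 24+13 = 37
item=6: >2, acc = 37+6 = 43
item=9: >2, acc = 43+9 = 52

52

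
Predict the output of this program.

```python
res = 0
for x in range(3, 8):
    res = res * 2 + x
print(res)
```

x=3: res = 0*2+3 = 3
x=4: res = 3*2+4 = 10
x=5: res = 10*2+5 = 25
x=6: res = 25*2+6 = 56
x=7: res = 56*2+7 = 119

119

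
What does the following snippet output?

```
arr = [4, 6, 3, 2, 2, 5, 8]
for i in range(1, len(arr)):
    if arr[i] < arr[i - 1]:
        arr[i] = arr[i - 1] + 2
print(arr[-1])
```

16

i=1: 6>=4, unchanged → [4, 6, 3, 2, 2, 5, 8]
i=2: 3<6, arr[2] = 6+2 = 8 → [4, 6, 8, 2, 2, 5, 8]
i=3: 2<8, arr[3] = 8+2 = 10 → [4, 6, 8, 10, 2, 5, 8]
i=4: 2<10, arr[4] = 10+2 = 12 → [4, 6, 8, 10, 12, 5, 8]
i=5: 5<12, arr[5] = 12+2 = 14 → [4, 6, 8, 10, 12, 14, 8]
i=6: 8<14, arr[6] = 14+2 = 16 → [4, 6, 8, 10, 12, 14, 16]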